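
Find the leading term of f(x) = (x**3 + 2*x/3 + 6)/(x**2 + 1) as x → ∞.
x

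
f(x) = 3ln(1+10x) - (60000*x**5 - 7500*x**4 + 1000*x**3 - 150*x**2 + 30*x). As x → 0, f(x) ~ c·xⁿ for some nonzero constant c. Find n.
6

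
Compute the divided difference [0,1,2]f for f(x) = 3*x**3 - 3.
9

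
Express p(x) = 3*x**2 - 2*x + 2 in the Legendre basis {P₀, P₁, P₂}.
(3)P₀ + (-2)P₁ + (2)P₂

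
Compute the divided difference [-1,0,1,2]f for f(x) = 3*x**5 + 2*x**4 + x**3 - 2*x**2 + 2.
20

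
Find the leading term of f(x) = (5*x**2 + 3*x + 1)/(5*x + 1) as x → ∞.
x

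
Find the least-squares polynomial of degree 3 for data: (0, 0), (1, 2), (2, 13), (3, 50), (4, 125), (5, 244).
7/18 + (-1411/756)x + (23/63)x² + (211/108)x³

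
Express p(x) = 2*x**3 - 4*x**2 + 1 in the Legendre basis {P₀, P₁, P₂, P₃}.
(-1/3)P₀ + (6/5)P₁ + (-8/3)P₂ + (4/5)P₃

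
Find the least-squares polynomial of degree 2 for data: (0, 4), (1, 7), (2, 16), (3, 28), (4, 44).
131/35 + (127/70)x + (29/14)x²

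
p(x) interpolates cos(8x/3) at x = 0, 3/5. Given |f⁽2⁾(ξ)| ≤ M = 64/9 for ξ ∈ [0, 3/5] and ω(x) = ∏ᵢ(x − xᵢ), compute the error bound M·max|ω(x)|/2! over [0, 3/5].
8/25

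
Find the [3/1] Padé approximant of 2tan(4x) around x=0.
128*x**3/3 + 8*x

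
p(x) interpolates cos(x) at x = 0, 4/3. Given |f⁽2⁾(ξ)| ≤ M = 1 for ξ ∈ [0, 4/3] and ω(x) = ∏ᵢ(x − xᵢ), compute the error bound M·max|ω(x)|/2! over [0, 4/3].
2/9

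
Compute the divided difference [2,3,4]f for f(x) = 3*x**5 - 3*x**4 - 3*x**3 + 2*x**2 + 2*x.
665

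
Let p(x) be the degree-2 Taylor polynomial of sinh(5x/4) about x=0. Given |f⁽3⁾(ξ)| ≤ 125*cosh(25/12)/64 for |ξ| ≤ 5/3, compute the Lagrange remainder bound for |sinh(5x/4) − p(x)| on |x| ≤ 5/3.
15625*cosh(25/12)/10368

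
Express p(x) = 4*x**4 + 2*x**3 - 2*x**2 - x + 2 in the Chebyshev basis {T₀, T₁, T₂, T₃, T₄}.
(5/2)T₀ + (1/2)T₁ + T₂ + (1/2)T₃ + (1/2)T₄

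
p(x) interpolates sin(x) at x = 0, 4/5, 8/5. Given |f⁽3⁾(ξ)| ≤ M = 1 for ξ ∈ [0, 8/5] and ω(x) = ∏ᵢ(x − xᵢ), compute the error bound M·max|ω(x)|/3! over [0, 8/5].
64*sqrt(3)/3375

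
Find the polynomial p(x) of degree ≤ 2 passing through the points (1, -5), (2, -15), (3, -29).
-2*x**2 - 4*x + 1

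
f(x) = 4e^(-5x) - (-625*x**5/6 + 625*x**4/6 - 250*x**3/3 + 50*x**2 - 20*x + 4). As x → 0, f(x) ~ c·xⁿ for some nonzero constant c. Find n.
6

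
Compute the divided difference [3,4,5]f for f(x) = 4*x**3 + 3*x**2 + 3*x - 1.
51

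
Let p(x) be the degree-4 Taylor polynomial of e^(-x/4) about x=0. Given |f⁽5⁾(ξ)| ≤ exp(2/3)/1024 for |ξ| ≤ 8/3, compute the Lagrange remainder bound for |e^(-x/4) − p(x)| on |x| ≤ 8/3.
4*exp(2/3)/3645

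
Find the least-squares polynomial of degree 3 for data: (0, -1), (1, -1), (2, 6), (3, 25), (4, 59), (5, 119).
-74/63 + (-11/27)x + (4/63)x² + (26/27)x³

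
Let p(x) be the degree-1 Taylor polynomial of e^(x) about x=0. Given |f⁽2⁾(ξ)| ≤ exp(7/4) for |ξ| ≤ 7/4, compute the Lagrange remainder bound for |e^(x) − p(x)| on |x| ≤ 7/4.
49*exp(7/4)/32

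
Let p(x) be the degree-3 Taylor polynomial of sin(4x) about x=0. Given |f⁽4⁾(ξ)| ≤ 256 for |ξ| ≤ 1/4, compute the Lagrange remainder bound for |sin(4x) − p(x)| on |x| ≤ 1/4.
1/24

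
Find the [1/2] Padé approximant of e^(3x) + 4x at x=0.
(569*x/89 + 1)/(-45*x**2/178 - 54*x/89 + 1)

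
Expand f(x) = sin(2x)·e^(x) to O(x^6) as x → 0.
2*x + 2*x**2 - x**3/3 - x**4 - 19*x**5/60 + O(x**6)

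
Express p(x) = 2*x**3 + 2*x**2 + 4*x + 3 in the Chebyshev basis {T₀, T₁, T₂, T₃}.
(4)T₀ + (11/2)T₁ + T₂ + (1/2)T₃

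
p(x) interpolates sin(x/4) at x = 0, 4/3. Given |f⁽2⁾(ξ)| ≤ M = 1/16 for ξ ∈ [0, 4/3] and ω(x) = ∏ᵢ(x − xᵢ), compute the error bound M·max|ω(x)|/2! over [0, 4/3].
1/72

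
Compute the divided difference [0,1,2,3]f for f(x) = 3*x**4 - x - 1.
18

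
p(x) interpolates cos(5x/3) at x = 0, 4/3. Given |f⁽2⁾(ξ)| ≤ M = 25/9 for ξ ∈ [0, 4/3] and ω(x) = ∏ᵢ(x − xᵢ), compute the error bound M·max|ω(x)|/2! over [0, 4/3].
50/81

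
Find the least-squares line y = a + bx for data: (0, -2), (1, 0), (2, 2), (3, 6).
a = -12/5, b = 13/5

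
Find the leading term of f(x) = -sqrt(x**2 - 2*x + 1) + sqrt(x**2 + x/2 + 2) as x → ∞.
5/4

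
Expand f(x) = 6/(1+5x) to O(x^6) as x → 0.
6 - 30*x + 150*x**2 - 750*x**3 + 3750*x**4 - 18750*x**5 + O(x**6)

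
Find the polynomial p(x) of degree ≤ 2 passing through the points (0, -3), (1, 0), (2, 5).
x**2 + 2*x - 3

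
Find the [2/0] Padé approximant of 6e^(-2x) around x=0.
12*x**2 - 12*x + 6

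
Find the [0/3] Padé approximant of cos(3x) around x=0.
1/(9*x**2/2 + 1)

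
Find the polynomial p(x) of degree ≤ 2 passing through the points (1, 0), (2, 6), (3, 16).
2*x**2 - 2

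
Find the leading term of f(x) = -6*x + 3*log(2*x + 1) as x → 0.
-6*x**2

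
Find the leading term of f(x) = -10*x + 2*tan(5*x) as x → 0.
250*x**3/3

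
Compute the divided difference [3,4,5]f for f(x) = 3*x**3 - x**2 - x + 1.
35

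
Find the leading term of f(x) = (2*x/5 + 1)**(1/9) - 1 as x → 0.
2*x/45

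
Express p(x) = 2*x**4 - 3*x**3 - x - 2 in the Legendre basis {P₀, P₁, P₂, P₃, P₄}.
(-8/5)P₀ + (-14/5)P₁ + (8/7)P₂ + (-6/5)P₃ + (16/35)P₄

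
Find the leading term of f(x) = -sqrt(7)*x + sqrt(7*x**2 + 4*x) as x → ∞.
2*sqrt(7)/7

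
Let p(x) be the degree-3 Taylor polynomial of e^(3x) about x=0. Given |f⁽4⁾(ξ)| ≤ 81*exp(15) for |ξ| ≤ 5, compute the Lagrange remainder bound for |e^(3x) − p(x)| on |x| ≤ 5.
16875*exp(15)/8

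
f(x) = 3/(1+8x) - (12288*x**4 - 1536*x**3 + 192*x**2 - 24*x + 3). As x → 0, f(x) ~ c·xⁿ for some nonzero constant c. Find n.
5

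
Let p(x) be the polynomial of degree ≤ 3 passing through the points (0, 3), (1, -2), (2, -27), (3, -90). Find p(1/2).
15/8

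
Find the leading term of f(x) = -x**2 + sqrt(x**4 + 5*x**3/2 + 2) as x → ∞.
5*x/4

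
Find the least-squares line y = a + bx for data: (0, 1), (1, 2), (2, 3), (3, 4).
a = 1, b = 1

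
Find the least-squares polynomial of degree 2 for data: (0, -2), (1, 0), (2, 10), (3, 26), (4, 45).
-87/35 + (4/7)x + (20/7)x²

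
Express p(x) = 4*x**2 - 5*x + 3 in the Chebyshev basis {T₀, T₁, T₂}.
(5)T₀ + (-5)T₁ + (2)T₂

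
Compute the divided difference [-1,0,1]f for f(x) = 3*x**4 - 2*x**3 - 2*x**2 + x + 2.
1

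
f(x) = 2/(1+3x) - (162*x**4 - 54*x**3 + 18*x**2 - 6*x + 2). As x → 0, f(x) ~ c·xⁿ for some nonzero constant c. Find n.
5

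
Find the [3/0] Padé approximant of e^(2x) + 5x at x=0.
4*x**3/3 + 2*x**2 + 7*x + 1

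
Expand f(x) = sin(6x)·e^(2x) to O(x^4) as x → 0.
6*x + 12*x**2 - 24*x**3 + O(x**4)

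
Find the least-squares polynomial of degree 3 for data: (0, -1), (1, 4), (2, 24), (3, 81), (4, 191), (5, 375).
-58/63 + (1069/378)x + (-355/252)x² + (343/108)x³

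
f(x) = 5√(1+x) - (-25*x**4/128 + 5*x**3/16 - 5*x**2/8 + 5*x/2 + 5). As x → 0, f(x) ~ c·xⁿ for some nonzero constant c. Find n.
5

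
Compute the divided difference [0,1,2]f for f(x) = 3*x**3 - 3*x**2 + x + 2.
6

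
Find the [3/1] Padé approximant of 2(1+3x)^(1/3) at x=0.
(-2*x**3/3 + 2*x**2 + 6*x + 2)/(2*x + 1)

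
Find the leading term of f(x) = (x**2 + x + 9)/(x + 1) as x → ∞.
x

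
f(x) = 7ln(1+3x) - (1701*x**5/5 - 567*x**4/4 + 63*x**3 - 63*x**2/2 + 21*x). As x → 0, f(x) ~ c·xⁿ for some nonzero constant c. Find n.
6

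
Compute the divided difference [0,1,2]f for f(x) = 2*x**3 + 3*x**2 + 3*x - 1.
9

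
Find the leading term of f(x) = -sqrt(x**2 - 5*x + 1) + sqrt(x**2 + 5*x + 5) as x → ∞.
5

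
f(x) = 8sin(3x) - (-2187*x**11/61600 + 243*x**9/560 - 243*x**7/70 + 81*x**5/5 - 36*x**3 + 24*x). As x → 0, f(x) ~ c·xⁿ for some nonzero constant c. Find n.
13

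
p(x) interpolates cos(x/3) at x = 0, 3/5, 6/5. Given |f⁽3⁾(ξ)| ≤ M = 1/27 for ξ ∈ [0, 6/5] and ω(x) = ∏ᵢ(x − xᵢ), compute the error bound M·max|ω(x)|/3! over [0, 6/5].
sqrt(3)/3375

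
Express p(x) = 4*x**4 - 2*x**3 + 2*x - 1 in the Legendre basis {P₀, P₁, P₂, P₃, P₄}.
(-1/5)P₀ + (4/5)P₁ + (16/7)P₂ + (-4/5)P₃ + (32/35)P₄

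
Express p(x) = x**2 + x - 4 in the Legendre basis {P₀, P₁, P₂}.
(-11/3)P₀ + P₁ + (2/3)P₂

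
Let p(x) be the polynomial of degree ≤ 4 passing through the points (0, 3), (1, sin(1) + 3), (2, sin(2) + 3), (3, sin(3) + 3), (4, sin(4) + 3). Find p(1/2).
-35*sin(2)/64 - 5*sin(4)/128 + 7*sin(3)/32 + 35*sin(1)/32 + 3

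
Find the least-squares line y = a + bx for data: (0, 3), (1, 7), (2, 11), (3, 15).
a = 3, b = 4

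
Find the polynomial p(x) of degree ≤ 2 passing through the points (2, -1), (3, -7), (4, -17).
-2*x**2 + 4*x - 1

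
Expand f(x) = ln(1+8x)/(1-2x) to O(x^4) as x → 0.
8*x - 16*x**2 + 416*x**3/3 + O(x**4)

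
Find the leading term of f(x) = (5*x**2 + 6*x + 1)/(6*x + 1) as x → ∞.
5*x/6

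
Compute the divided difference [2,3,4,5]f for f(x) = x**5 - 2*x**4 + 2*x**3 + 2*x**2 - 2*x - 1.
99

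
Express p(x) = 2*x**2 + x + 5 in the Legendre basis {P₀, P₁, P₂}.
(17/3)P₀ + P₁ + (4/3)P₂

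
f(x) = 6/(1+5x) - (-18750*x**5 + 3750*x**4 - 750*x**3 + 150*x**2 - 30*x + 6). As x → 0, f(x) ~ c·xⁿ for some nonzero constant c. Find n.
6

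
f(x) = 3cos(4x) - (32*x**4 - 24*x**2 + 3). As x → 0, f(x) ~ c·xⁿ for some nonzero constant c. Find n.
6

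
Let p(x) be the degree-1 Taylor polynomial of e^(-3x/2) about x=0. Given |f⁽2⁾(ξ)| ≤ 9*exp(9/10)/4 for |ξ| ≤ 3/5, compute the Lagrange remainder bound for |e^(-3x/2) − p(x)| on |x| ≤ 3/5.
81*exp(9/10)/200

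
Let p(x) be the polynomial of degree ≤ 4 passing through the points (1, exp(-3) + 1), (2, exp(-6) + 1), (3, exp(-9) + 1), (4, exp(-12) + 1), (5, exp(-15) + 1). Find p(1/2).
(-420*exp(9) - 180*exp(3) + 35 + 378*exp(6) + 315*exp(12) + 128*exp(15))*exp(-15)/128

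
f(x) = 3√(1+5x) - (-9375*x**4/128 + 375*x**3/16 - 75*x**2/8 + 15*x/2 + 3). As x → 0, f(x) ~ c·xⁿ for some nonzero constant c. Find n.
5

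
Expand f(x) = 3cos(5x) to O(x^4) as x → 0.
3 - 75*x**2/2 + O(x**4)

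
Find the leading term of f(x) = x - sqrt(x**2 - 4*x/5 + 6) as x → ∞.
2/5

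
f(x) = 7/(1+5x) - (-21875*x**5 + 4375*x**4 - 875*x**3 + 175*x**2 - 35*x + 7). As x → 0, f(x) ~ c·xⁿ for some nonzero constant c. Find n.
6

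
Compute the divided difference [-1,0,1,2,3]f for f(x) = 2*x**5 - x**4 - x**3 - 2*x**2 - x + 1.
9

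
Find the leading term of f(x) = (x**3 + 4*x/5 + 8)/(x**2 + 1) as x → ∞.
x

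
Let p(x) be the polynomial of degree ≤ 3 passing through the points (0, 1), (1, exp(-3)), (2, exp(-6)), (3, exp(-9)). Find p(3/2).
(-exp(9) - 1 + 9*exp(3) + 9*exp(6))*exp(-9)/16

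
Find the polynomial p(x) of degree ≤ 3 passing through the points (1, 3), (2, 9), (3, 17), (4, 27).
x**2 + 3*x - 1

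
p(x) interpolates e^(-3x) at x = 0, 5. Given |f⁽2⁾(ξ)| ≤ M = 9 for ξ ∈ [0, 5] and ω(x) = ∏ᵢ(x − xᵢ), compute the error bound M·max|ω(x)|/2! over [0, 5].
225/8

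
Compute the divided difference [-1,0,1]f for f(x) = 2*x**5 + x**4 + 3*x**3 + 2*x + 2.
1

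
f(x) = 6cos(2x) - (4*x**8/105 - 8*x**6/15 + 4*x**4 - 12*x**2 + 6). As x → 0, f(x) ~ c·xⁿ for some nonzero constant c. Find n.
10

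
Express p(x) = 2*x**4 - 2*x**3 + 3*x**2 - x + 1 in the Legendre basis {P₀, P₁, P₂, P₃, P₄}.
(12/5)P₀ + (-11/5)P₁ + (22/7)P₂ + (-4/5)P₃ + (16/35)P₄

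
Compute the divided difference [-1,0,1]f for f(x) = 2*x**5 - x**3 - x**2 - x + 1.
-1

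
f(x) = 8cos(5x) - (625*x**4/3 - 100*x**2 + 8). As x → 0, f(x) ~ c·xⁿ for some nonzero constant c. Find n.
6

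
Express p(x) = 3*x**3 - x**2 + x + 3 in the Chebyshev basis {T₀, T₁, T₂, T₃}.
(5/2)T₀ + (13/4)T₁ + (-1/2)T₂ + (3/4)T₃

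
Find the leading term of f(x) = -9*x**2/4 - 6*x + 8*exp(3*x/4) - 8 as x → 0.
9*x**3/16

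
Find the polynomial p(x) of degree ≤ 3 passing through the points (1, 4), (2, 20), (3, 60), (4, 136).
2*x**3 + 2*x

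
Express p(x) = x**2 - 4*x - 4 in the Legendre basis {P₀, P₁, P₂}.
(-11/3)P₀ + (-4)P₁ + (2/3)P₂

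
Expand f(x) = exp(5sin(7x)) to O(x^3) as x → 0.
1 + 35*x + 1225*x**2/2 + O(x**3)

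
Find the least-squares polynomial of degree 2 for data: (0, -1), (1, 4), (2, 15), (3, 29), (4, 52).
-29/35 + (137/70)x + (39/14)x²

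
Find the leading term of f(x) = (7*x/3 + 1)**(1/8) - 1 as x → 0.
7*x/24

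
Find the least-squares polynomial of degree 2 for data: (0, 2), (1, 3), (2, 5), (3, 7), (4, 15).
12/5 - x + x²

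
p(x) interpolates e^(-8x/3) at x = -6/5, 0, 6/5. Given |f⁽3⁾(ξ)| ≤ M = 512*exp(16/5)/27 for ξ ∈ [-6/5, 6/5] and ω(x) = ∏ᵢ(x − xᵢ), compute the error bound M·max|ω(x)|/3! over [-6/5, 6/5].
4096*sqrt(3)*exp(16/5)/3375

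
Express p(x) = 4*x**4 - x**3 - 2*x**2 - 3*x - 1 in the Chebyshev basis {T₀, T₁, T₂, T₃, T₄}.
(-1/2)T₀ + (-15/4)T₁ + T₂ + (-1/4)T₃ + (1/2)T₄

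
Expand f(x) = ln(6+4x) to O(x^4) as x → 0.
log(6) + 2*x/3 - 2*x**2/9 + 8*x**3/81 + O(x**4)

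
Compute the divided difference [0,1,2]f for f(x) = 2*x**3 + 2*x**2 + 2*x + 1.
8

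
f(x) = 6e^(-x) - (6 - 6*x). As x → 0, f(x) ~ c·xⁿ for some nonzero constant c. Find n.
2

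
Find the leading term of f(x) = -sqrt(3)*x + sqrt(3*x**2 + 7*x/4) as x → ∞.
7*sqrt(3)/24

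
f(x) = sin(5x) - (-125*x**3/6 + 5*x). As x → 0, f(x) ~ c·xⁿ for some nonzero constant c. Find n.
5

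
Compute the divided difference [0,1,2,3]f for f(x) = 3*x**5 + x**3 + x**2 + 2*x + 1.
76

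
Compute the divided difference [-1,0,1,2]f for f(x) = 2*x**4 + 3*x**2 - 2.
4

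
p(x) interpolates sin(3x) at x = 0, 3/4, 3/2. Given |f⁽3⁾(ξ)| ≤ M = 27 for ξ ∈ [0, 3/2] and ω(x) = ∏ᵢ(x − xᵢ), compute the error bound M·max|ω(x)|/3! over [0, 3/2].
27*sqrt(3)/64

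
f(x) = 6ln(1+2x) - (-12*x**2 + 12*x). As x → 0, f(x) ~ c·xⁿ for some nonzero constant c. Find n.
3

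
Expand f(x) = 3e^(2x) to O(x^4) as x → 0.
3 + 6*x + 6*x**2 + 4*x**3 + O(x**4)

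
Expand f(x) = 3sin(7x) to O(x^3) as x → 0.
21*x + O(x**3)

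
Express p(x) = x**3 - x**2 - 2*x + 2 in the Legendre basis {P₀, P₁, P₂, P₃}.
(5/3)P₀ + (-7/5)P₁ + (-2/3)P₂ + (2/5)P₃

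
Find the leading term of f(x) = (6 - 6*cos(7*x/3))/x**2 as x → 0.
49/3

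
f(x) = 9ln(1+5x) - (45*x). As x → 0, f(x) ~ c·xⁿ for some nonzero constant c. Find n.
2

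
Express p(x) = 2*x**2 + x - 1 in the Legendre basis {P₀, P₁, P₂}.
(-1/3)P₀ + P₁ + (4/3)P₂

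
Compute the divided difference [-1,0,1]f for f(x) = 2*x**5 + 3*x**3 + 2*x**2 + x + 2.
2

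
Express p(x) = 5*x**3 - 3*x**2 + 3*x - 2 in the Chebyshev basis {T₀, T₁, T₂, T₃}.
(-7/2)T₀ + (27/4)T₁ + (-3/2)T₂ + (5/4)T₃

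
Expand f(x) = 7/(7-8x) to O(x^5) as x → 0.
1 + 8*x/7 + 64*x**2/49 + 512*x**3/343 + 4096*x**4/2401 + O(x**5)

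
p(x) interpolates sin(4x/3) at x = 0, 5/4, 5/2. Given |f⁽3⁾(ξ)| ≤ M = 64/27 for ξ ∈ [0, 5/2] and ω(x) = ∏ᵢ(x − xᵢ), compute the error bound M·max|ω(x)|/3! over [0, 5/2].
125*sqrt(3)/729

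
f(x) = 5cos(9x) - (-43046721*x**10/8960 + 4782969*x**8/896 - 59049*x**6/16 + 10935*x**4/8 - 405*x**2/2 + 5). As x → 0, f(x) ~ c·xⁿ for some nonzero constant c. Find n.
12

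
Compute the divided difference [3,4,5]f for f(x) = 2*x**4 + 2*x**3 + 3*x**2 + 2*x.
221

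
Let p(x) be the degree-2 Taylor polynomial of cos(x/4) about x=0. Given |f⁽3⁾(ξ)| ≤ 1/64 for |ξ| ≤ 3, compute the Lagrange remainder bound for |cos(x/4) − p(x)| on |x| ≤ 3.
9/128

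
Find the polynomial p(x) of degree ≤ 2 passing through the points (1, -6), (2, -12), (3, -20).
-x**2 - 3*x - 2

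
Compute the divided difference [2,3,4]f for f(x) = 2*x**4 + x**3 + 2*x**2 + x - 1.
121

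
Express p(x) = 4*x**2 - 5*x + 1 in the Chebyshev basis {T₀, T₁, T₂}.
(3)T₀ + (-5)T₁ + (2)T₂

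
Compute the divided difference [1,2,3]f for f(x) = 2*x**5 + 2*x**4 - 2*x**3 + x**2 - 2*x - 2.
219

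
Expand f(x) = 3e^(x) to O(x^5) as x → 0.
3 + 3*x + 3*x**2/2 + x**3/2 + x**4/8 + O(x**5)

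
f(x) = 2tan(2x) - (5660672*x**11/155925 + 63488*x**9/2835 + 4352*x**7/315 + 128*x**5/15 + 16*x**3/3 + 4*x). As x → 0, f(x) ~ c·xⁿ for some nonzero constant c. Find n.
13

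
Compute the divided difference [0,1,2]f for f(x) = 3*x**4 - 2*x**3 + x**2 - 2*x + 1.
16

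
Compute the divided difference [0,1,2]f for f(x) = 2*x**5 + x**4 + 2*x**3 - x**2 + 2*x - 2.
42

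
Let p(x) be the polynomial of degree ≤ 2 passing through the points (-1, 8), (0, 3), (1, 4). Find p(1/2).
11/4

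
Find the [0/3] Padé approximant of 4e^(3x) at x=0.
4/(-9*x**3/2 + 9*x**2/2 - 3*x + 1)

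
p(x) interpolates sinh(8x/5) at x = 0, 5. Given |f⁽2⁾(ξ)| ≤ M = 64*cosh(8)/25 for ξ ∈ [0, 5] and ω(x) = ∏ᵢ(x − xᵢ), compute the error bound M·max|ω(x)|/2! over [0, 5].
8*cosh(8)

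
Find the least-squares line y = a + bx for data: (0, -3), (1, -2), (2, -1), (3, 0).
a = -3, b = 1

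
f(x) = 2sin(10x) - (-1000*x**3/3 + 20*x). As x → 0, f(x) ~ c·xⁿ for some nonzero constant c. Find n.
5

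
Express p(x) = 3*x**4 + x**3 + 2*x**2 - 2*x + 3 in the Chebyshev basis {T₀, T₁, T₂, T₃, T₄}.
(41/8)T₀ + (-5/4)T₁ + (5/2)T₂ + (1/4)T₃ + (3/8)T₄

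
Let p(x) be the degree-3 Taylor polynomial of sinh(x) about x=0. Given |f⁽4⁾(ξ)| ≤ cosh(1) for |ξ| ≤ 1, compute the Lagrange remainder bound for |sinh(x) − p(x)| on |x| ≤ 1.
cosh(1)/24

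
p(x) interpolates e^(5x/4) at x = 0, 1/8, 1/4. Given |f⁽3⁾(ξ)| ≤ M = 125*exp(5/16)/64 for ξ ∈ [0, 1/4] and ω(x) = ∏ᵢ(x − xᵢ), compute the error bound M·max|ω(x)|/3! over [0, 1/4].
125*sqrt(3)*exp(5/16)/884736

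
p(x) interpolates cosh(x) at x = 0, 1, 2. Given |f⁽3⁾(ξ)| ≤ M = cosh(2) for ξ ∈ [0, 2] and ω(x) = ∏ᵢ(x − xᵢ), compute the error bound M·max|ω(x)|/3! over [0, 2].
sqrt(3)*cosh(2)/27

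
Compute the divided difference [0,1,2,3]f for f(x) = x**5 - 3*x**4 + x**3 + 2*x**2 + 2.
8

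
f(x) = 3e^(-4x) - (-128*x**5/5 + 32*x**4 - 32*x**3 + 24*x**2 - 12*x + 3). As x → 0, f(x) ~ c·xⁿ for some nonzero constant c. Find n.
6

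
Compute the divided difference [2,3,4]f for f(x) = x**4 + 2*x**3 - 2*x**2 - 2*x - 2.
71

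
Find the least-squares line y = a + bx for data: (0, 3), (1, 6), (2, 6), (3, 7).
a = 37/10, b = 6/5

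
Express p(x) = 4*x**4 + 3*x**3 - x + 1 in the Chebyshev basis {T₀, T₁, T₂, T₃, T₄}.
(5/2)T₀ + (5/4)T₁ + (2)T₂ + (3/4)T₃ + (1/2)T₄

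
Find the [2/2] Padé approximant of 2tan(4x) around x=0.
8*x/(1 - 16*x**2/3)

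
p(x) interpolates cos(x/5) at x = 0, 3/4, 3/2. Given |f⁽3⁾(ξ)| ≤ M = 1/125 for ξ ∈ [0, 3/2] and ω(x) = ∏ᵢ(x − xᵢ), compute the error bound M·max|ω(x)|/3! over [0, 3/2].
sqrt(3)/8000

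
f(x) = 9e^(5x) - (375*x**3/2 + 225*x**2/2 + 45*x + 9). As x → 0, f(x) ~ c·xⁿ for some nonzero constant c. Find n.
4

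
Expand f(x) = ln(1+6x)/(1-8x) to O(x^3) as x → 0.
6*x + 30*x**2 + O(x**3)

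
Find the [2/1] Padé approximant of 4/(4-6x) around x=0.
1/(1 - 3*x/2)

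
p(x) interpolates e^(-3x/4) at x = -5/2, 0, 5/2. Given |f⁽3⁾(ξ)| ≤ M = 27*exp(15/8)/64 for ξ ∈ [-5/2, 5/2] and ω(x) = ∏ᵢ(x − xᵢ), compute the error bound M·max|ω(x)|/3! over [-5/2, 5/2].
125*sqrt(3)*exp(15/8)/512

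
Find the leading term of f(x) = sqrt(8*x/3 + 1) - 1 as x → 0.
4*x/3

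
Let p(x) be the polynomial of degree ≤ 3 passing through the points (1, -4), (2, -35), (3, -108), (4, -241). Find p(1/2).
11/8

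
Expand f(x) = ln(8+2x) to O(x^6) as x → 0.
log(8) + x/4 - x**2/32 + x**3/192 - x**4/1024 + x**5/5120 + O(x**6)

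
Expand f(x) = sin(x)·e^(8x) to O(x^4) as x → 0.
x + 8*x**2 + 191*x**3/6 + O(x**4)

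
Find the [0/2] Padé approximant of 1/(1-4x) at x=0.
1/(1 - 4*x)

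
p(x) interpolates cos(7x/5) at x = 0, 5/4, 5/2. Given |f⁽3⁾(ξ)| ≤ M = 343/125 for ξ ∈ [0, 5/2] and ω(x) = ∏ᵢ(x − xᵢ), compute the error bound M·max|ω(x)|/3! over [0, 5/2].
343*sqrt(3)/1728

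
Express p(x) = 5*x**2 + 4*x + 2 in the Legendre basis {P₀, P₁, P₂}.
(11/3)P₀ + (4)P₁ + (10/3)P₂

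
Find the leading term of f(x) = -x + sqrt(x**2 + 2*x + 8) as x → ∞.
1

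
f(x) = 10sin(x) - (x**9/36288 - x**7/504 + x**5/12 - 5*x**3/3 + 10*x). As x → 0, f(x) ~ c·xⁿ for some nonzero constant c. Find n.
11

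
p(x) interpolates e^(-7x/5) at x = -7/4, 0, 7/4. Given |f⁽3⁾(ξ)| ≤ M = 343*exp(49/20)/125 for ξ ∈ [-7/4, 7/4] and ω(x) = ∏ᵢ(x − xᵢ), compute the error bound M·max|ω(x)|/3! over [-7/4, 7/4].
117649*sqrt(3)*exp(49/20)/216000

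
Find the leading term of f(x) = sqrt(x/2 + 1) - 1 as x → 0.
x/4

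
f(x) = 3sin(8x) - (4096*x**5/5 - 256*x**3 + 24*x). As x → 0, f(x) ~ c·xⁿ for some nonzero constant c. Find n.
7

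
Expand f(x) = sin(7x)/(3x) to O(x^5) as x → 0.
7/3 - 343*x**2/18 + 16807*x**4/360 + O(x**5)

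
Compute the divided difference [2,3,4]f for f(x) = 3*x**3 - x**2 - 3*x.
26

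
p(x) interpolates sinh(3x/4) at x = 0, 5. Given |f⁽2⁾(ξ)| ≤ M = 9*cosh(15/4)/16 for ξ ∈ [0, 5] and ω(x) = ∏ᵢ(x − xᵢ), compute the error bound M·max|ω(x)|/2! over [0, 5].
225*cosh(15/4)/128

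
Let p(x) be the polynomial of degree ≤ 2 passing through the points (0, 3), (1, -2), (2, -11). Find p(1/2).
1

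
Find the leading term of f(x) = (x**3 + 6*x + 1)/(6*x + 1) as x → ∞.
x**2/6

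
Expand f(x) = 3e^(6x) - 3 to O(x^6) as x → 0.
18*x + 54*x**2 + 108*x**3 + 162*x**4 + 972*x**5/5 + O(x**6)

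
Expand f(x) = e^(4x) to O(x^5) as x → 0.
1 + 4*x + 8*x**2 + 32*x**3/3 + 32*x**4/3 + O(x**5)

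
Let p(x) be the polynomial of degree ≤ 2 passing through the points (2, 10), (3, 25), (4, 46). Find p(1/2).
-5/4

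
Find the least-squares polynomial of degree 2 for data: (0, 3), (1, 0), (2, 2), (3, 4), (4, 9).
94/35 + (-104/35)x + (8/7)x²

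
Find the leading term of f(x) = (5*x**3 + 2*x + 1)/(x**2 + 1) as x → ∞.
5*x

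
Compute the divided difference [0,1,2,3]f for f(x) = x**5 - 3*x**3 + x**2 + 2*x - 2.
22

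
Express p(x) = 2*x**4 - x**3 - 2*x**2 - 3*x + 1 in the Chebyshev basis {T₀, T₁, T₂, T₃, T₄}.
(3/4)T₀ + (-15/4)T₁ + (-1/4)T₃ + (1/4)T₄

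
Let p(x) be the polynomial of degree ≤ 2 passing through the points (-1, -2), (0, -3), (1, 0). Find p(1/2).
-2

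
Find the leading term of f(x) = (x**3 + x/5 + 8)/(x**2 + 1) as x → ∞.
x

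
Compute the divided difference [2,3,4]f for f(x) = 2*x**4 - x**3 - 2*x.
101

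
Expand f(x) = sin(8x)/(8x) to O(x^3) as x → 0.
1 - 32*x**2/3 + O(x**3)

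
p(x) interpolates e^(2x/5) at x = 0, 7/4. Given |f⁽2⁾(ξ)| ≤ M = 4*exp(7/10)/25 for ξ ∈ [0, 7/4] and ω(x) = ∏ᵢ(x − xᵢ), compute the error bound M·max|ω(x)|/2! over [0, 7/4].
49*exp(7/10)/800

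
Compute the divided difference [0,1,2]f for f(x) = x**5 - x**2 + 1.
14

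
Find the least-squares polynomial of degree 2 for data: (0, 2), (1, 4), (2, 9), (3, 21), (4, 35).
71/35 + (-39/70)x + (31/14)x²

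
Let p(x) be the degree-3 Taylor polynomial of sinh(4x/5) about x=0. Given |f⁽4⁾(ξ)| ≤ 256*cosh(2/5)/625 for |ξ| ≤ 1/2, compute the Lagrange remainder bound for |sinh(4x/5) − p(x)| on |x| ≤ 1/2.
2*cosh(2/5)/1875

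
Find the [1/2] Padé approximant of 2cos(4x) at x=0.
2/(8*x**2 + 1)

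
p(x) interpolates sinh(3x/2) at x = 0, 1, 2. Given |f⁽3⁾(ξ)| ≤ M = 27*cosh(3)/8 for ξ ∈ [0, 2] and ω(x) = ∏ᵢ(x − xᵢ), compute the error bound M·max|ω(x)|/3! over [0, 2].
sqrt(3)*cosh(3)/8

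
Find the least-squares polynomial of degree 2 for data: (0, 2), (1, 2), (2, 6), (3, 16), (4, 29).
69/35 + (-82/35)x + (16/7)x²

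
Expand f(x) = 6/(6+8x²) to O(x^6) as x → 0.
1 - 4*x**2/3 + 16*x**4/9 + O(x**6)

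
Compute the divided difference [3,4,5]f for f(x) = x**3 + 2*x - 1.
12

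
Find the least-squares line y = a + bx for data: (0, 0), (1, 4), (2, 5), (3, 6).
a = 9/10, b = 19/10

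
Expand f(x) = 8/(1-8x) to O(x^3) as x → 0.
8 + 64*x + 512*x**2 + O(x**3)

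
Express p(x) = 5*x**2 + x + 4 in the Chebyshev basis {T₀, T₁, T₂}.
(13/2)T₀ + T₁ + (5/2)T₂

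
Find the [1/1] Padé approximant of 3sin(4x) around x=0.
12*x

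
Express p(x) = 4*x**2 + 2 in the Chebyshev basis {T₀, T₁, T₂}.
(4)T₀ + (2)T₂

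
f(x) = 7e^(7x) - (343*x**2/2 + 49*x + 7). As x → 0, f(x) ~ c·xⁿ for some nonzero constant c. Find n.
3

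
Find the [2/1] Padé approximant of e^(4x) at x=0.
(8*x**2/3 + 8*x/3 + 1)/(1 - 4*x/3)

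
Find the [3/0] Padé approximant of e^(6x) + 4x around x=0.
36*x**3 + 18*x**2 + 10*x + 1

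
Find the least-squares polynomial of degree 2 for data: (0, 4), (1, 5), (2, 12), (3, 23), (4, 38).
132/35 + (-19/35)x + (16/7)x²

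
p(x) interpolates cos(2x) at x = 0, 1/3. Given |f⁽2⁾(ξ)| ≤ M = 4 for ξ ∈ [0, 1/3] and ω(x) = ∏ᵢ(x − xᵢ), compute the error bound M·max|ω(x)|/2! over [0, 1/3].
1/18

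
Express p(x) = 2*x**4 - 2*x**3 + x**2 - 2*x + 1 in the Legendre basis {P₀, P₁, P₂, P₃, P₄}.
(26/15)P₀ + (-16/5)P₁ + (38/21)P₂ + (-4/5)P₃ + (16/35)P₄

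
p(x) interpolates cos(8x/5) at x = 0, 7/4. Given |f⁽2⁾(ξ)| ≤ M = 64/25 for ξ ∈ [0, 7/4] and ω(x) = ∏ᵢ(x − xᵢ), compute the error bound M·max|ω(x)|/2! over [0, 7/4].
49/50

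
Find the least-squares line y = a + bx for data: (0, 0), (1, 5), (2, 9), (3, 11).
a = 7/10, b = 37/10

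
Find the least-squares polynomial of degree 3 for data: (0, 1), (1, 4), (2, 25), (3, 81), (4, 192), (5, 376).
17/18 + (631/756)x + (-85/126)x² + (335/108)x³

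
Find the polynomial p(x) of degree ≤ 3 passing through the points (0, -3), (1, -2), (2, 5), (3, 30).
2*x**3 - 3*x**2 + 2*x - 3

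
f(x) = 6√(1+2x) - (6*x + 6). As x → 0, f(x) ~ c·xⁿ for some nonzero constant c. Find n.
2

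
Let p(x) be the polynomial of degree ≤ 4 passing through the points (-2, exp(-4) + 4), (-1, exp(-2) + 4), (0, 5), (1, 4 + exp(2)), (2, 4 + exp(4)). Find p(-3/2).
(35 + 140*exp(2) + (-5*exp(4) + 28*exp(2) + 442)*exp(4))*exp(-4)/128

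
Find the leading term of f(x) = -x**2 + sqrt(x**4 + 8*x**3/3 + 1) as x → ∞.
4*x/3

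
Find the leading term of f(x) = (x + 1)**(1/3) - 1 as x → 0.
x/3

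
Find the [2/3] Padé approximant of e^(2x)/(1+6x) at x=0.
(157*x**2/455 + 92*x/91 + 1)/(2644*x**3/1365 - 2553*x**2/455 + 456*x/91 + 1)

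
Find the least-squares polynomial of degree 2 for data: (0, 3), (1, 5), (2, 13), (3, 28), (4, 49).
106/35 + (-19/14)x + (45/14)x²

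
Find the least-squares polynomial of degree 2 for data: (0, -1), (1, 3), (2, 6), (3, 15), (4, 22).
-31/35 + (83/35)x + (6/7)x²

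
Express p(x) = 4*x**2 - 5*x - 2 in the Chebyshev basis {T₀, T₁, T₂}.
(-5)T₁ + (2)T₂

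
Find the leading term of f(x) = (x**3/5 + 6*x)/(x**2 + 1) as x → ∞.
x/5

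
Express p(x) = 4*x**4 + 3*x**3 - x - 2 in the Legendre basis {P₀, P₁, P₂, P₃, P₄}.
(-6/5)P₀ + (4/5)P₁ + (16/7)P₂ + (6/5)P₃ + (32/35)P₄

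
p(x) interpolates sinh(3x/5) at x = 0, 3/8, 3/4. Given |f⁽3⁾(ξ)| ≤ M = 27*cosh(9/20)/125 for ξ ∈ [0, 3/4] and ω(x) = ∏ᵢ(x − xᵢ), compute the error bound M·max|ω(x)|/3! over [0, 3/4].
27*sqrt(3)*cosh(9/20)/64000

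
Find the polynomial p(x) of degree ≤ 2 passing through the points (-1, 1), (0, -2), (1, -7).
-x**2 - 4*x - 2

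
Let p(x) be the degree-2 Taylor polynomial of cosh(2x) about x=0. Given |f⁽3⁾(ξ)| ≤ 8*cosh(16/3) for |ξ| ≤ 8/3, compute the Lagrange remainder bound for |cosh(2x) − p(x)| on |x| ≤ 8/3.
2048*cosh(16/3)/81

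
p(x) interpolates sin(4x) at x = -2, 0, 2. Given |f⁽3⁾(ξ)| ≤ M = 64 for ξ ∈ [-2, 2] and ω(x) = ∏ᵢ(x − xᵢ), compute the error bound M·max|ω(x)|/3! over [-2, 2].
512*sqrt(3)/27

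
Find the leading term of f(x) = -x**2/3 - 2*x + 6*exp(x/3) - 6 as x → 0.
x**3/27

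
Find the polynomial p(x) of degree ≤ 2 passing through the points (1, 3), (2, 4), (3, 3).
-x**2 + 4*x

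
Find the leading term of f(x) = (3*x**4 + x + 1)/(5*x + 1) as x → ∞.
3*x**3/5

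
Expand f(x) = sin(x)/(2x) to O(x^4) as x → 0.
1/2 - x**2/12 + O(x**4)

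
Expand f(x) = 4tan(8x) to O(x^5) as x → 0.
32*x + 2048*x**3/3 + O(x**5)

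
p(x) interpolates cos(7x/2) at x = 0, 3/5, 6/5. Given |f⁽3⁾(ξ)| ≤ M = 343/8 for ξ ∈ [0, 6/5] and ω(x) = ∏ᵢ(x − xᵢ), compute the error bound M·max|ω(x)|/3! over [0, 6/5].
343*sqrt(3)/1000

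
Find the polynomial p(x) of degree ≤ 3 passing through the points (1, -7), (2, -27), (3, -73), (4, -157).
-2*x**3 - x**2 - 3*x - 1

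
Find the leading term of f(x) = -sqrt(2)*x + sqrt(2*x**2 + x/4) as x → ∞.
sqrt(2)/16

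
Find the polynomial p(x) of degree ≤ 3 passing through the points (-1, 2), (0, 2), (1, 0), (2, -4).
-x**2 - x + 2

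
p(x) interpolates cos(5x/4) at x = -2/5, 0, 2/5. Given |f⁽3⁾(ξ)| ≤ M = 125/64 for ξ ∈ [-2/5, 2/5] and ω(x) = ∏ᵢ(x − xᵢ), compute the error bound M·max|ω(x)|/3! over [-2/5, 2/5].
sqrt(3)/216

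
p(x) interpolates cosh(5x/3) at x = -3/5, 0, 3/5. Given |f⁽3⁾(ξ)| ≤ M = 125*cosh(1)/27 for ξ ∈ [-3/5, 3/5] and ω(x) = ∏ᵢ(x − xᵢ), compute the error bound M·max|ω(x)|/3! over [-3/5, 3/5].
sqrt(3)*cosh(1)/27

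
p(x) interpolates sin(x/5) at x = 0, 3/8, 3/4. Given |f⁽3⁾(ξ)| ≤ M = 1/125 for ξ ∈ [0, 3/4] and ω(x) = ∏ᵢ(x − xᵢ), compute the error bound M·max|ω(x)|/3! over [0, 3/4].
sqrt(3)/64000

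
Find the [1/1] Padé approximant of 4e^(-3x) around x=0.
(4 - 6*x)/(3*x/2 + 1)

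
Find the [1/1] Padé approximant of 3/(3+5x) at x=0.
1/(5*x/3 + 1)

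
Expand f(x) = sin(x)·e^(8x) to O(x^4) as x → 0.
x + 8*x**2 + 191*x**3/6 + O(x**4)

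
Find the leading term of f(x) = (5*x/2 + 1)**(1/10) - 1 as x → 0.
x/4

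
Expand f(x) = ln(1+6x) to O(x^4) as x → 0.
6*x - 18*x**2 + 72*x**3 + O(x**4)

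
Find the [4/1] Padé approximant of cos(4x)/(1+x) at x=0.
(32*x**4/3 - 8*x**2 + 1)/(x + 1)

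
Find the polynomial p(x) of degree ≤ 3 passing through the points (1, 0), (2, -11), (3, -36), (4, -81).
-x**3 - x**2 - x + 3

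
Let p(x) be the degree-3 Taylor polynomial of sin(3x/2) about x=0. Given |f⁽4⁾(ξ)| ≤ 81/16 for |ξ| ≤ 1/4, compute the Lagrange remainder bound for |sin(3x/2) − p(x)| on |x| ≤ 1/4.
27/32768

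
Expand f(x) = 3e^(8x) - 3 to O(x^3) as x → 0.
24*x + 96*x**2 + O(x**3)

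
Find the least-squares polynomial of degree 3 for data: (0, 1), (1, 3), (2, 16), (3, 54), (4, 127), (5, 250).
1 + (8/21)x + (-15/28)x² + (25/12)x³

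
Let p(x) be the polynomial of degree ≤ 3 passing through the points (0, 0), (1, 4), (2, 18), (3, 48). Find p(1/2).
9/8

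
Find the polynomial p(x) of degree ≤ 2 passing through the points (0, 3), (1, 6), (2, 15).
3*x**2 + 3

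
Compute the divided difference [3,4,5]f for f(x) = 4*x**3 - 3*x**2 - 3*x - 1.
45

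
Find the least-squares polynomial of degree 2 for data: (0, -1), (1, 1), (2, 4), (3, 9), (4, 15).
-34/35 + (8/7)x + (5/7)x²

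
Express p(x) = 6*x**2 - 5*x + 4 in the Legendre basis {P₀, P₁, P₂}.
(6)P₀ + (-5)P₁ + (4)P₂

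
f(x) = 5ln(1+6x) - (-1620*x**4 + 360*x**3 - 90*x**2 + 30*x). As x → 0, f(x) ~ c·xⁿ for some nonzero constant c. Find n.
5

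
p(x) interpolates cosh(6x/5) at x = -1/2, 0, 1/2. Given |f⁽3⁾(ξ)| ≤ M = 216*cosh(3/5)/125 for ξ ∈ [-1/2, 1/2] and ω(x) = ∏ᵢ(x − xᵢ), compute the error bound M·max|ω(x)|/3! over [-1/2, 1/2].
sqrt(3)*cosh(3/5)/125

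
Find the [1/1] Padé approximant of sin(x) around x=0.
x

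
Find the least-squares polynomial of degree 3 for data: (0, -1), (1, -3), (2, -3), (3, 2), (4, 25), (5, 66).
-62/63 + (-38/189)x + (-701/252)x² + (119/108)x³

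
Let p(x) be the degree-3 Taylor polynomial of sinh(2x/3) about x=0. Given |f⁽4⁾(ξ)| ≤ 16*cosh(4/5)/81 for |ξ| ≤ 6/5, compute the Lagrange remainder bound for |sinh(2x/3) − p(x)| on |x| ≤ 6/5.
32*cosh(4/5)/1875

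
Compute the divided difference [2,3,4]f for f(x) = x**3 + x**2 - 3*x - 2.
10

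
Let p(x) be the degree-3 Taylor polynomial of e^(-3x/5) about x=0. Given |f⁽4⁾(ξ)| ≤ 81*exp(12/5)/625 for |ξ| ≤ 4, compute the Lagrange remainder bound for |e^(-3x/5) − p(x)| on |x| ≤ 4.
864*exp(12/5)/625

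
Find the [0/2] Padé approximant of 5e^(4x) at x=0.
5/(8*x**2 - 4*x + 1)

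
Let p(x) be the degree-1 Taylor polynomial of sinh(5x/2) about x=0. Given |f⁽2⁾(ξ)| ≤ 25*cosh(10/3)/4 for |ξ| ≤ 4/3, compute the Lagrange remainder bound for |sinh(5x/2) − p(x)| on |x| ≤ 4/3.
50*cosh(10/3)/9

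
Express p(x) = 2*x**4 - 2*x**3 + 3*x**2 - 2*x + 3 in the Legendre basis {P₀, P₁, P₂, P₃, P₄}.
(22/5)P₀ + (-16/5)P₁ + (22/7)P₂ + (-4/5)P₃ + (16/35)P₄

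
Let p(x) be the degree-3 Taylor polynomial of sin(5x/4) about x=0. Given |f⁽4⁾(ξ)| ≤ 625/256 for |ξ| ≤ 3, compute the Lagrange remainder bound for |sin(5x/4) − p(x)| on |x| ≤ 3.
16875/2048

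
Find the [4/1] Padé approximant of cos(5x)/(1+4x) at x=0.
(625*x**4/24 - 25*x**2/2 + 1)/(4*x + 1)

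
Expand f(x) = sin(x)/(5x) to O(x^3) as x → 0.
1/5 - x**2/30 + O(x**3)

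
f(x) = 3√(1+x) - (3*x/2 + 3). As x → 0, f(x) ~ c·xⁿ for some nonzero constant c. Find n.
2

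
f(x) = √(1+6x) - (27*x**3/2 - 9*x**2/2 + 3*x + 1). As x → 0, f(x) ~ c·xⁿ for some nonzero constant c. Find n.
4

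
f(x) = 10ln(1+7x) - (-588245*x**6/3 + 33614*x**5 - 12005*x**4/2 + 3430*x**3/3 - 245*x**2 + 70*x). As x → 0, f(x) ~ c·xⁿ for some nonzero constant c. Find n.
7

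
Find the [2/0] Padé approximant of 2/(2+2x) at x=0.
x**2 - x + 1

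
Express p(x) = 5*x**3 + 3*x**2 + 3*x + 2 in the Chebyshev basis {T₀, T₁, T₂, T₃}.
(7/2)T₀ + (27/4)T₁ + (3/2)T₂ + (5/4)T₃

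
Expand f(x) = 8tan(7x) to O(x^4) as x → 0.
56*x + 2744*x**3/3 + O(x**4)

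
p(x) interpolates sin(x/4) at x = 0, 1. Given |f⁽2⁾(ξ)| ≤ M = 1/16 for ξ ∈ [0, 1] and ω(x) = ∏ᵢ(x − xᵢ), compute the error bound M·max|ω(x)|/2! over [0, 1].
1/128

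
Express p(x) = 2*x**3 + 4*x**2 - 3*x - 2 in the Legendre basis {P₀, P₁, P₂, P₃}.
(-2/3)P₀ + (-9/5)P₁ + (8/3)P₂ + (4/5)P₃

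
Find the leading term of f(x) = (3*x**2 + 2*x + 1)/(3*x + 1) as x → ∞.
x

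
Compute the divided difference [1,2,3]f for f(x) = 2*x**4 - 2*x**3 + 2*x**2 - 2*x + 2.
40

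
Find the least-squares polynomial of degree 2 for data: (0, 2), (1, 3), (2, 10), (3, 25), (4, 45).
69/35 + (-82/35)x + (23/7)x²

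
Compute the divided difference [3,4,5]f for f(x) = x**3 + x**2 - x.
13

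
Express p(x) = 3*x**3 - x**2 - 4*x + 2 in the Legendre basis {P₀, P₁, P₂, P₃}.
(5/3)P₀ + (-11/5)P₁ + (-2/3)P₂ + (6/5)P₃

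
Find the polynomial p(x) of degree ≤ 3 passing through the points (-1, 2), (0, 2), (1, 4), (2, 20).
2*x**3 + x**2 - x + 2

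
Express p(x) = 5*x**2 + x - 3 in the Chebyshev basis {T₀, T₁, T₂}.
(-1/2)T₀ + T₁ + (5/2)T₂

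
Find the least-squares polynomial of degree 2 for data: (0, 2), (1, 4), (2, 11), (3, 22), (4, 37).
66/35 + (8/35)x + (15/7)x²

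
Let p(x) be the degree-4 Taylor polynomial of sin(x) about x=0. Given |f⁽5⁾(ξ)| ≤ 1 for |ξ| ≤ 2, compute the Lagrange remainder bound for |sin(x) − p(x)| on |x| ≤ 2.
4/15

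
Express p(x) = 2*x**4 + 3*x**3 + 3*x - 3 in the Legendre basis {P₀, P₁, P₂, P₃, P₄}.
(-13/5)P₀ + (24/5)P₁ + (8/7)P₂ + (6/5)P₃ + (16/35)P₄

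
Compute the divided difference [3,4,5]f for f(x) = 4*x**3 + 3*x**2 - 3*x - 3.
51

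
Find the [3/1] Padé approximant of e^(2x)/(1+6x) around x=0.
(503*x**3/348 + 115*x**2/58 + 465*x/232 + 1)/(1393*x/232 + 1)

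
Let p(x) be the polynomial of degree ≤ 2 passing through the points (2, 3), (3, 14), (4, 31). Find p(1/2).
-9/4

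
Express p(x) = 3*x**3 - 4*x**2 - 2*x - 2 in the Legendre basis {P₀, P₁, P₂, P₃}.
(-10/3)P₀ + (-1/5)P₁ + (-8/3)P₂ + (6/5)P₃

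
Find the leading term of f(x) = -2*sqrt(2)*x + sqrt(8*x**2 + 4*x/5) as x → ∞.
sqrt(2)/10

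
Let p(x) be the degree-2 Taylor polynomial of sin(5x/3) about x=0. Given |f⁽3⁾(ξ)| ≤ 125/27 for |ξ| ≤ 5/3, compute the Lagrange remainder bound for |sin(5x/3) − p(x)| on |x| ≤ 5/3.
15625/4374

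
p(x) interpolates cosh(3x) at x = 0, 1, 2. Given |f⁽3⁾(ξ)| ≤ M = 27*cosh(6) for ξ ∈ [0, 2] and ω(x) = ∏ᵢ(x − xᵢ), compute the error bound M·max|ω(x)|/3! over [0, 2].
sqrt(3)*cosh(6)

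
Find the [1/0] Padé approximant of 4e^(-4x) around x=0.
4 - 16*x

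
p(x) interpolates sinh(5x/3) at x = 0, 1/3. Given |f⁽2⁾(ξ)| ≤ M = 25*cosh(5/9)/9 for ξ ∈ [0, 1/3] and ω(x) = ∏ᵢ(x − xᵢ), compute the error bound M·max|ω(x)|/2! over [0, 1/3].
25*cosh(5/9)/648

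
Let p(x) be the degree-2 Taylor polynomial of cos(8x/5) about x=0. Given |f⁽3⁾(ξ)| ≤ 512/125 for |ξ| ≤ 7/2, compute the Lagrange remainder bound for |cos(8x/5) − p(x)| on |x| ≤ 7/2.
10976/375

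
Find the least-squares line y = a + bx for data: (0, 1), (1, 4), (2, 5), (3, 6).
a = 8/5, b = 8/5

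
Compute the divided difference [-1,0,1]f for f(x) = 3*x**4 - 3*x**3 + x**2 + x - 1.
4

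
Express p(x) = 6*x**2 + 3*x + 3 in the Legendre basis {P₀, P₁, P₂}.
(5)P₀ + (3)P₁ + (4)P₂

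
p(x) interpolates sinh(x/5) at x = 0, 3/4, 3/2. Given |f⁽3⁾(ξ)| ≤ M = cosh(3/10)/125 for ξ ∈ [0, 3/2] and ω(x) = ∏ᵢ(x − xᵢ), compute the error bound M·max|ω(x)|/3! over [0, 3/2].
sqrt(3)*cosh(3/10)/8000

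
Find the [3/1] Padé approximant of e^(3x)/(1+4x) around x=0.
(2583*x**3/472 + 1035*x**2/236 + 735*x/236 + 1)/(971*x/236 + 1)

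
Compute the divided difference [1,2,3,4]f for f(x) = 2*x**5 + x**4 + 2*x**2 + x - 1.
140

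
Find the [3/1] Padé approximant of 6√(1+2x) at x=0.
(-3*x**3/4 + 9*x**2/2 + 27*x/2 + 6)/(5*x/4 + 1)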